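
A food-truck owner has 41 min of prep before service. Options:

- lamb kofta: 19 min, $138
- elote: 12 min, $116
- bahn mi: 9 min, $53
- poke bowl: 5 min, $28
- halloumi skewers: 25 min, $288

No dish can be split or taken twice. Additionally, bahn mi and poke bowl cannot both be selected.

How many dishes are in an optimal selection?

2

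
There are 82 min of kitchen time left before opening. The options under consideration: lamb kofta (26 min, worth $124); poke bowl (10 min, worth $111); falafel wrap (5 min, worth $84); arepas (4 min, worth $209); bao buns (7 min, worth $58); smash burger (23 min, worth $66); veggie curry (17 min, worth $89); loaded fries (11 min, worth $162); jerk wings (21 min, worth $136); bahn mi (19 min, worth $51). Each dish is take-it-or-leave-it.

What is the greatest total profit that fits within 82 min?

Density check — arepas 52.25, falafel wrap 16.80, loaded fries 14.73, poke bowl 11.10 are the best per min.
The ratio ordering already packs tightly: poke bowl + falafel wrap + arepas + bao buns + veggie curry + loaded fries + jerk wings, 75 min, 849.
Next best is lamb kofta + poke bowl + falafel wrap + arepas + bao buns + veggie curry + loaded fries at 837 (80 min) — short by 12.

849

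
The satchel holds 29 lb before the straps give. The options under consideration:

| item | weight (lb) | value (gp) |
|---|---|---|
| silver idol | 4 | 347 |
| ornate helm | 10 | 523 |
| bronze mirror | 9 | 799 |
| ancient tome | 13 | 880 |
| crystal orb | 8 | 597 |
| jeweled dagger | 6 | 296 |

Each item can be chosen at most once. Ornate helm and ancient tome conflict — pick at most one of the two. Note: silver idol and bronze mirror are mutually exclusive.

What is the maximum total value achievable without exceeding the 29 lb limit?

1975

By value per lb: bronze mirror 88.78, silver idol 86.75, crystal orb 74.62 lead.
Best packing: bronze mirror + ancient tome + jeweled dagger — 28 lb, 1975 total.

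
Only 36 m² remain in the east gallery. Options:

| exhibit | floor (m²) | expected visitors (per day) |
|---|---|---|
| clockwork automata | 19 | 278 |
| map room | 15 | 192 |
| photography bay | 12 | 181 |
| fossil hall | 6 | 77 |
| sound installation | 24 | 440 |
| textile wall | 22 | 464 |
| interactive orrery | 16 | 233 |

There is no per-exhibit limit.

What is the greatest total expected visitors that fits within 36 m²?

645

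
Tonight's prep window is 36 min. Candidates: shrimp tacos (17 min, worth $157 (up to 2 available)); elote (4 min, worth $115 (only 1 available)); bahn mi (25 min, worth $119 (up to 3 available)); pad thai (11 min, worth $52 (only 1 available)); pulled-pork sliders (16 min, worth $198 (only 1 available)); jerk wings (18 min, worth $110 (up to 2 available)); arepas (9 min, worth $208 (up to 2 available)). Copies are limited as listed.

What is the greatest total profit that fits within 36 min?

614

The ratio heuristic lands on elote + pad thai + 2×arepas (583) but leaves 3 min idle.
The 15 min tied up in elote and pad thai is better spent on pulled-pork sliders — total rises to 614 (34 min).
No other feasible combination exceeds 614.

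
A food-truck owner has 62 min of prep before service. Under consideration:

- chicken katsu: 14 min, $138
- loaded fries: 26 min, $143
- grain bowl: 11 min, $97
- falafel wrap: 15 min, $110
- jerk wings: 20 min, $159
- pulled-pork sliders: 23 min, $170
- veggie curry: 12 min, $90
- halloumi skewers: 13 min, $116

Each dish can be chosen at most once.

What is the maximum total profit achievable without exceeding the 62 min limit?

Density check — chicken katsu 9.86, halloumi skewers 8.92, grain bowl 8.82, jerk wings 7.95 are the best per min.
The ratio heuristic lands on chicken katsu + grain bowl + jerk wings + halloumi skewers (510) but leaves 4 min idle.
Dropping grain bowl frees 11 min; slotting in falafel wrap (15 min) lifts the total to 523 at 62 min.
The closest alternative, chicken katsu + grain bowl + pulled-pork sliders + halloumi skewers, reaches only 521.

523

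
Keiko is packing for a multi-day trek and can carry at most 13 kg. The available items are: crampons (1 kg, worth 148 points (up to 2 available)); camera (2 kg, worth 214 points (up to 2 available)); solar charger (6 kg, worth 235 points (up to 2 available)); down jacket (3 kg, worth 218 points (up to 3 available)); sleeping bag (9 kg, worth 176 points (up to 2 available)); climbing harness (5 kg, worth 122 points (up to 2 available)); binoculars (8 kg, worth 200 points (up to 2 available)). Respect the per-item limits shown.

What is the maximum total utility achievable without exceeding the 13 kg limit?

Filling by ratio: 2×crampons + 2×camera + 2×down jacket for 1160, with 1 kg left unused.
Replace camera with down jacket: the trade gains 4 net, giving 1164 at 13 kg.

1164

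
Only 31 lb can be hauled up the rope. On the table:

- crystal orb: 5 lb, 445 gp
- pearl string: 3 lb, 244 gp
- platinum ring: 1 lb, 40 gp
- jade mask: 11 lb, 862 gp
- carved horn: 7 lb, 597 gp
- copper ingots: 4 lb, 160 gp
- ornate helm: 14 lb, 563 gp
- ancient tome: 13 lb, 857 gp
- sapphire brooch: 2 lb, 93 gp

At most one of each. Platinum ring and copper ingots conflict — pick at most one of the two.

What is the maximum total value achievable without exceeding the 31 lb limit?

2316

By value per lb: crystal orb 89.00, carved horn 85.29, pearl string 81.33, jade mask 78.36 lead.
The ratio heuristic lands on crystal orb + pearl string + platinum ring + jade mask + carved horn + sapphire brooch (2281) but leaves 2 lb idle.
A better packing is jade mask + carved horn + ancient tome: 31 lb, total 2316.
The closest alternative, crystal orb + pearl string + jade mask + carved horn + copper ingots, reaches only 2308.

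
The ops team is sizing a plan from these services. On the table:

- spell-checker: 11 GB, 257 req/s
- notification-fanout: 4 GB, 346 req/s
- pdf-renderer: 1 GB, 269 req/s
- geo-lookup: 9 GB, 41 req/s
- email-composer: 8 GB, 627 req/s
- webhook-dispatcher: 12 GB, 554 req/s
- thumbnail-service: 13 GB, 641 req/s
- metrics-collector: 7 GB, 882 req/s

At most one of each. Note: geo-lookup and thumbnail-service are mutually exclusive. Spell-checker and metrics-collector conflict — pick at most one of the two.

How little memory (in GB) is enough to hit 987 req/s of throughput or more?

Minimise GB subject to total throughput ≥ 987.
Taking pdf-renderer + metrics-collector gives 1151 (≥ 987) for 8 GB.
Any bundle with less than 8 GB falls short of 987.

8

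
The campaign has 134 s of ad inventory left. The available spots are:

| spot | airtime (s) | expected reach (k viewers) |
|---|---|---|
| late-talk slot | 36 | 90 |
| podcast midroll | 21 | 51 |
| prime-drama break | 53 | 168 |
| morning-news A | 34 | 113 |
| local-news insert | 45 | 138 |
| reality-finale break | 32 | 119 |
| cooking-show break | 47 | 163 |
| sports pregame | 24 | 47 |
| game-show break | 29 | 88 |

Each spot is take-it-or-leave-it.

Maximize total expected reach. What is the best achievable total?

A density-first pass picks podcast midroll + morning-news A + reality-finale break + cooking-show break — 446 at 134 s.
Dropping podcast midroll and morning-news A frees 55 s; slotting in prime-drama break (53 s) lifts the total to 450 at 132 s.
An exhaustive check of the 512 subsets confirms 450.

450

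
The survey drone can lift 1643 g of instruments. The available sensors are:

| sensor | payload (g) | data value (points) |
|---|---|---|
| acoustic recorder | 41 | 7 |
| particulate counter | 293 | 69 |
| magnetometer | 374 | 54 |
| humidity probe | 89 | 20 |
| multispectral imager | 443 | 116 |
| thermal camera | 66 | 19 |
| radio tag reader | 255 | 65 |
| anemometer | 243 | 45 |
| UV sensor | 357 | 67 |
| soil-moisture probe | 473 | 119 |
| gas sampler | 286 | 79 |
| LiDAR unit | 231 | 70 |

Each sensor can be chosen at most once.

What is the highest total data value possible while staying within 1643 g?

430

Density check — LiDAR unit 0.30, thermal camera 0.29, gas sampler 0.28, multispectral imager 0.26 are the best per g.
Taking the top-ratio sensors first gives acoustic recorder + particulate counter + multispectral imager + thermal camera + radio tag reader + gas sampler + LiDAR unit for 425 (1615 g).
Dropping particulate counter and radio tag reader frees 548 g; slotting in humidity probe + soil-moisture probe (562 g) lifts the total to 430 at 1629 g.
Runner-up acoustic recorder + particulate counter + humidity probe + multispectral imager + radio tag reader + gas sampler + LiDAR unit tops out at 426.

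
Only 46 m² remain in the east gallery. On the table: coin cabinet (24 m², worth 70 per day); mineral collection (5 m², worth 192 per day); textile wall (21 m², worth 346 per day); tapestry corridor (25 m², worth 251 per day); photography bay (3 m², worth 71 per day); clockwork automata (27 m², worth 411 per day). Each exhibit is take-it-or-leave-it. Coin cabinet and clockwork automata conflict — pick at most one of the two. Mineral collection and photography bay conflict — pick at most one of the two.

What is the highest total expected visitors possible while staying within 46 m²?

603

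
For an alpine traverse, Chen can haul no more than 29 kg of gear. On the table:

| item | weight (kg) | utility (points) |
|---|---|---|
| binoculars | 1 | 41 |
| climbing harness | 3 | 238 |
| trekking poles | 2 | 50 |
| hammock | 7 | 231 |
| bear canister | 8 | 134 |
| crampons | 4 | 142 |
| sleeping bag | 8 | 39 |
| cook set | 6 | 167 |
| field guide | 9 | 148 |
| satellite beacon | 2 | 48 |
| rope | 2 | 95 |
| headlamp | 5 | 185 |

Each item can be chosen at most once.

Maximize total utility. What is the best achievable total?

Density check — climbing harness 79.33, rope 47.50, binoculars 41.00 are the best per kg.
A density-first pass picks binoculars + climbing harness + hammock + crampons + cook set + rope + headlamp — 1099 at 28 kg.
The 1 kg tied up in binoculars is better spent on trekking poles — total rises to 1108 (29 kg).

1108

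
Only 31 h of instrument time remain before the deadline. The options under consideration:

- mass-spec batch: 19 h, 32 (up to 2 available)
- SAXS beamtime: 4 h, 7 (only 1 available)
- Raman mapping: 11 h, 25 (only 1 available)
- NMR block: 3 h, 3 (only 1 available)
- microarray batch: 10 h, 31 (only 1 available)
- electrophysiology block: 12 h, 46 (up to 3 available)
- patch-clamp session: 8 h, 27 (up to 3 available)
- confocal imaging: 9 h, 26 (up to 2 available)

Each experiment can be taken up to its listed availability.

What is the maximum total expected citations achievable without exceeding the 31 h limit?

Ranking by ratio (expected citations/h): electrophysiology block 3.83, patch-clamp session 3.38, microarray batch 3.10.
Greedy by ratio would take SAXS beamtime + NMR block + 2×electrophysiology block: 31 h used, total 102.
A better packing is microarray batch + electrophysiology block + patch-clamp session: 30 h, total 104.
That's the maximum — no swap from here does better than 104.

104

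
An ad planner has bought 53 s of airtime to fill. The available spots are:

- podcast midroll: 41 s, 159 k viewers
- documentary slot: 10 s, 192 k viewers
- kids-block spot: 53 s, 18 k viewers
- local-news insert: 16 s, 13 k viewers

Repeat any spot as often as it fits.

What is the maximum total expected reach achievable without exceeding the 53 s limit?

Density check — documentary slot 19.20, podcast midroll 3.88, local-news insert 0.81, kids-block spot 0.34 are the best per s.
Best packing: 5×documentary slot — 50 s, 960 total.
Nothing else within 53 s beats 960.

960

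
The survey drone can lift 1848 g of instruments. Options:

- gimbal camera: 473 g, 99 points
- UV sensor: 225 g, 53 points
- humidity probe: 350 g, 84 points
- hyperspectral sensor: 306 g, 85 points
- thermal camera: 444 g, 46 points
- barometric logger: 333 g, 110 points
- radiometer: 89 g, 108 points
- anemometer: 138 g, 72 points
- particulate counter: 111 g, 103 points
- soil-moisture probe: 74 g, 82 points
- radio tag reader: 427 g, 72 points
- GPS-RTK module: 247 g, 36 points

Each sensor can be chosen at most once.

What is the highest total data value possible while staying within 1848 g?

Filling by ratio: UV sensor + humidity probe + hyperspectral sensor + barometric logger + radiometer + anemometer + particulate counter + soil-moisture probe for 697, with 222 g left unused.
The 225 g tied up in UV sensor is better spent on radio tag reader — total rises to 716 (1828 g).

716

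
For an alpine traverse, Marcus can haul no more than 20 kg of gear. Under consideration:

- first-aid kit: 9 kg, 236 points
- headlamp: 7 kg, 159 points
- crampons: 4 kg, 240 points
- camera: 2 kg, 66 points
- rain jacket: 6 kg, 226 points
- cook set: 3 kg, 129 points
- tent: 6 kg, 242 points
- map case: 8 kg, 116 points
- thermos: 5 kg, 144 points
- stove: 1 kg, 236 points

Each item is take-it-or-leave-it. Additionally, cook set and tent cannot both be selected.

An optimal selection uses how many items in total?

Best achievable utility is 1010.
crampons + camera + rain jacket + tent + stove hits 1010 at 19 kg.
Every optimal selection uses 5 items.

5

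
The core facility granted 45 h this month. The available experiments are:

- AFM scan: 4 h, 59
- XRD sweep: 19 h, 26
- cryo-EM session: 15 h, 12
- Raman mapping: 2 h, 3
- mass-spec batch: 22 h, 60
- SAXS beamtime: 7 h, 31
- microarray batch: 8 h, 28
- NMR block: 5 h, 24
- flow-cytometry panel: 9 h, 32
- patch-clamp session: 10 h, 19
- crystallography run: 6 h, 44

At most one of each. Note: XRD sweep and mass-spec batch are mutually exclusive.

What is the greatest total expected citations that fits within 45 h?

By expected citations per h: AFM scan 14.75, crystallography run 7.33, NMR block 4.80 lead.
AFM scan + Raman mapping + SAXS beamtime + microarray batch + NMR block + flow-cytometry panel + crystallography run uses 41 of the 45 h and totals 221.
Next best is AFM scan + mass-spec batch + SAXS beamtime + NMR block + crystallography run at 218 (44 h) — short by 3.

221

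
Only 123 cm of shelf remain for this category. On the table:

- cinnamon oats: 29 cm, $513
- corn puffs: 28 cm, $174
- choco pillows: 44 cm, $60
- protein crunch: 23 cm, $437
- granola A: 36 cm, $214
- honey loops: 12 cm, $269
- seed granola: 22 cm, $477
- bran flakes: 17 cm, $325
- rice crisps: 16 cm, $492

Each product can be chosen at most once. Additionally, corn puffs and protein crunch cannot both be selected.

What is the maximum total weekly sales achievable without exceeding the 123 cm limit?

2513

Taking cinnamon oats + protein crunch + honey loops + seed granola + bran flakes + rice crisps: 119 cm used, 2513 in weekly sales.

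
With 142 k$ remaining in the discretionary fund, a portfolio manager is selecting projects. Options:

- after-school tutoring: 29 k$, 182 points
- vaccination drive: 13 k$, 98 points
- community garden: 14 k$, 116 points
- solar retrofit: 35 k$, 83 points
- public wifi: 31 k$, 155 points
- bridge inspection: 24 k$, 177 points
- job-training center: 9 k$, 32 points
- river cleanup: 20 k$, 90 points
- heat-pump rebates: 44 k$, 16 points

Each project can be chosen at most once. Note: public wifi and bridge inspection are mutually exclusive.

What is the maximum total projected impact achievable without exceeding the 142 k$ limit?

Ranking by ratio (projected impact/k$): community garden 8.29, vaccination drive 7.54, bridge inspection 7.38.
After-school tutoring + vaccination drive + community garden + solar retrofit + bridge inspection + river cleanup uses 135 of the 142 k$ and totals 746.
The spare 7 k$ is too small for any remaining project, and no feasible exchange beats 746.

746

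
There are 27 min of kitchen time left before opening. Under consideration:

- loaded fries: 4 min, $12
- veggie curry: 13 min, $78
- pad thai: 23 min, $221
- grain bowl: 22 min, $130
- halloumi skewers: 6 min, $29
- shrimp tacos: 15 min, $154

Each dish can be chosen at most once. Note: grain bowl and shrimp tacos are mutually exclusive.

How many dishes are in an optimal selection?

Best achievable profit is 233.
For example loaded fries + pad thai achieves it, using 27 min.
Every optimal selection uses 2 dishes.

2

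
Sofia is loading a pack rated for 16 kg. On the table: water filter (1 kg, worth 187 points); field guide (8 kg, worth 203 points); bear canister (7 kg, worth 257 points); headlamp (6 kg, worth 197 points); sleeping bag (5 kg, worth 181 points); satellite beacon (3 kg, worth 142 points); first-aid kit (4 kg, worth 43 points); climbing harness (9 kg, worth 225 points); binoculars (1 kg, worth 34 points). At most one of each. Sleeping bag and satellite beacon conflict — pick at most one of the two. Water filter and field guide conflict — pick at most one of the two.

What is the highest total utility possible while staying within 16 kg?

675

Water filter + bear canister + headlamp + binoculars uses 15 of the 16 kg and totals 675.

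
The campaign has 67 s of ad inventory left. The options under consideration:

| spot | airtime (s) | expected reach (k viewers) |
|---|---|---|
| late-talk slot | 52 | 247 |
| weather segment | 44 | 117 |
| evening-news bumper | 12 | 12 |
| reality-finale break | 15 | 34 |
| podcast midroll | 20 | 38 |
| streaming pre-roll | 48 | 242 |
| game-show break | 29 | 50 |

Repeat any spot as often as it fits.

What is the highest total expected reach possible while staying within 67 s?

281

Ranking by ratio (expected reach/s): streaming pre-roll 5.04, late-talk slot 4.75, weather segment 2.66.
Greedy by ratio would take reality-finale break + streaming pre-roll: 63 s used, total 276.
The 48 s tied up in streaming pre-roll is better spent on late-talk slot — total rises to 281 (67 s).
No other feasible combination exceeds 281.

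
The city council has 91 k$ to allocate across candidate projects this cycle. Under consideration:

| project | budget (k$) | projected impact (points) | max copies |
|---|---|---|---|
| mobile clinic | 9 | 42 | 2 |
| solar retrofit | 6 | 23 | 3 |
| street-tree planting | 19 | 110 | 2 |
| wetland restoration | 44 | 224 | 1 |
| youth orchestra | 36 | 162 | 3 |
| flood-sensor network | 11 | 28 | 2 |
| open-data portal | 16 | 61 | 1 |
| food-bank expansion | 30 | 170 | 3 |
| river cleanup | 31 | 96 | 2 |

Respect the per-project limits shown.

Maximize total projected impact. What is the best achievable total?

Filling by ratio: 2×mobile clinic + 2×street-tree planting + food-bank expansion for 474, with 5 k$ left unused.
The 56 k$ tied up in 2×mobile clinic and 2×street-tree planting is better spent on 2×food-bank expansion — total rises to 510 (90 k$).
Nothing else within 91 k$ beats 510.

510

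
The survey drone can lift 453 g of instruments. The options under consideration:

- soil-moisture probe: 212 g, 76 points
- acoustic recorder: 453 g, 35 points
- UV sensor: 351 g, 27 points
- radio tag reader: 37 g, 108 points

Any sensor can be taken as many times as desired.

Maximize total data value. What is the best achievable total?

1296

By data value per g: radio tag reader 2.92, soil-moisture probe 0.36, acoustic recorder 0.08 lead.
Best packing: 12×radio tag reader — 444 g, 1296 total.
Every other selection either busts 453 g or fails to beat 1296.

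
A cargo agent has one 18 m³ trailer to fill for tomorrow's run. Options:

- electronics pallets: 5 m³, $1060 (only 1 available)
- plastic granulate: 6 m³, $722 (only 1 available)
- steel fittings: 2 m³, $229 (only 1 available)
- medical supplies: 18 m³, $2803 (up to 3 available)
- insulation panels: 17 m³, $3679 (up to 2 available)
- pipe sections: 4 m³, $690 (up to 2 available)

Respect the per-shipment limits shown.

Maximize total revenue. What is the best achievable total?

Taking insulation panels: 17 m³ used, 3679 in revenue.
Nothing else within 18 m³ beats 3679.

3679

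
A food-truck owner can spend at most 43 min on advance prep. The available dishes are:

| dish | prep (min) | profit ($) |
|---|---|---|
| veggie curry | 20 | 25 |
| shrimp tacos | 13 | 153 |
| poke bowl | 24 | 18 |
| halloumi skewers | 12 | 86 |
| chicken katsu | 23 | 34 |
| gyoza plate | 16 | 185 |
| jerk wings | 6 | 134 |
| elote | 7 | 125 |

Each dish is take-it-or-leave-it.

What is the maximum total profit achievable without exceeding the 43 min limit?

597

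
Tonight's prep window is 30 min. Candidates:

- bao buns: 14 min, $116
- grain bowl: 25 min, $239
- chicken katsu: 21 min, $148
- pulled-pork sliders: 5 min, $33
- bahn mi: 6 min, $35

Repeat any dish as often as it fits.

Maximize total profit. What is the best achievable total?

272

Ranking by ratio (profit/min): grain bowl 9.56, bao buns 8.29, chicken katsu 7.05.
Grain bowl + pulled-pork sliders uses 30 of the 30 min and totals 272.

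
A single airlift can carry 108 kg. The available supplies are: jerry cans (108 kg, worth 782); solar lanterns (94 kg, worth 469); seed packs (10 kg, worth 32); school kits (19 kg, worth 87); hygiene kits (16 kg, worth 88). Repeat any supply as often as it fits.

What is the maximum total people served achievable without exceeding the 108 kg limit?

782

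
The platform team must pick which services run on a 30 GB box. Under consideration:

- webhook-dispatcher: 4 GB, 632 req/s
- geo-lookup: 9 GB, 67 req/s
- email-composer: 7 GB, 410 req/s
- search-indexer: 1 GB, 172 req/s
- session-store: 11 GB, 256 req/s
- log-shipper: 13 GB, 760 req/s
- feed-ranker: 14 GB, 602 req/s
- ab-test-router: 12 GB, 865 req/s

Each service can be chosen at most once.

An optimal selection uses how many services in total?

The maximum throughput within 30 GB is 2429.
webhook-dispatcher + search-indexer + log-shipper + ab-test-router hits 2429 at 30 GB.
Every optimal selection uses 4 services.

4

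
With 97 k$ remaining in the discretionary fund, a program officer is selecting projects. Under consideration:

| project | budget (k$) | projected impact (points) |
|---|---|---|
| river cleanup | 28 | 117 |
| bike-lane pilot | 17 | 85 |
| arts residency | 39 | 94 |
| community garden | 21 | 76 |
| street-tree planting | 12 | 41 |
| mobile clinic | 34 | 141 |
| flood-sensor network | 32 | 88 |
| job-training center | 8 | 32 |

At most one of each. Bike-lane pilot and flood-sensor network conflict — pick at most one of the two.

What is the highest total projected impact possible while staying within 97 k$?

384

Taking the top-ratio projects first gives river cleanup + bike-lane pilot + mobile clinic + job-training center for 375 (87 k$).
The 8 k$ tied up in job-training center is better spent on street-tree planting — total rises to 384 (91 k$).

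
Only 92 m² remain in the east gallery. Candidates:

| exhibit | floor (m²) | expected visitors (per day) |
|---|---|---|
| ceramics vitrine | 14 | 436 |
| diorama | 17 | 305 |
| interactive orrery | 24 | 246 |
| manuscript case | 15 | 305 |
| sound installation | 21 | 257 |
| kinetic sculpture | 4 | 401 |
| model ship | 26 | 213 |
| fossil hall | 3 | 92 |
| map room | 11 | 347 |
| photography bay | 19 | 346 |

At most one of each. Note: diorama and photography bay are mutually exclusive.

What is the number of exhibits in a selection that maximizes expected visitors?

7

Best achievable expected visitors is 2184.
For example ceramics vitrine + manuscript case + sound installation + kinetic sculpture + fossil hall + map room + photography bay achieves it, using 87 m².
Any selection reaching 2184 contains exactly 7 exhibits.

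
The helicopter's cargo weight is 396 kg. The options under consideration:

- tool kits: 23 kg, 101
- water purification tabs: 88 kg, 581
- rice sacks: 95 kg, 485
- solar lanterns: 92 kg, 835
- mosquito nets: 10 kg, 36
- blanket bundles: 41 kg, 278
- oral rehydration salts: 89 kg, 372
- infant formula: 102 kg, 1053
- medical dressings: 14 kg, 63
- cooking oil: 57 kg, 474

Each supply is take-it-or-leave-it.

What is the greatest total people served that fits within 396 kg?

3284

Best packing: water purification tabs + solar lanterns + blanket bundles + infant formula + medical dressings + cooking oil — 394 kg, 3284 total.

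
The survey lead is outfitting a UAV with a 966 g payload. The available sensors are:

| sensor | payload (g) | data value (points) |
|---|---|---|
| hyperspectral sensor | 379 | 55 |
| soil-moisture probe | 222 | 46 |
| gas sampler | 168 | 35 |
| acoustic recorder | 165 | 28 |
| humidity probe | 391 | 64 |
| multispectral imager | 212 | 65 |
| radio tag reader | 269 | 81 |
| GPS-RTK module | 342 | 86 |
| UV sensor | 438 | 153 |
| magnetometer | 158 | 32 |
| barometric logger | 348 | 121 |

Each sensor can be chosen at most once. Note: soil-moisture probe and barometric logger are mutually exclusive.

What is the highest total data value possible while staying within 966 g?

309

Density check — UV sensor 0.35, barometric logger 0.35, multispectral imager 0.31, radio tag reader 0.30 are the best per g.
The ratio ordering already packs tightly: gas sampler + UV sensor + barometric logger, 954 g, 309.
Next best is UV sensor + magnetometer + barometric logger at 306 (944 g) — short by 3.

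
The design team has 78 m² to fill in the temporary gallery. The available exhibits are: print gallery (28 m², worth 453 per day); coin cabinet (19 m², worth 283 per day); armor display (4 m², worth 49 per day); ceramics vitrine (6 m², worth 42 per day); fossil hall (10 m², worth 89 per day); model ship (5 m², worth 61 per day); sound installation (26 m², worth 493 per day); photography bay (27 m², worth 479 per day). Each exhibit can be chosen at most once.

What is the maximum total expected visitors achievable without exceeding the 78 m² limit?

1316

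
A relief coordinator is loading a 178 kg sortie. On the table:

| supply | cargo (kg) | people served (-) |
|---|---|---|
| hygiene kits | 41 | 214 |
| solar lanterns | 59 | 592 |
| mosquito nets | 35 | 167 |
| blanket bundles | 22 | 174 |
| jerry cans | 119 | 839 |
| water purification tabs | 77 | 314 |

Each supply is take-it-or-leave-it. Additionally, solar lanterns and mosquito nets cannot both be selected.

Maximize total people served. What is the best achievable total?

1431

By people served per kg: solar lanterns 10.03, blanket bundles 7.91, jerry cans 7.05, hygiene kits 5.22 lead.
Taking solar lanterns + jerry cans: 178 kg used, 1431 in people served.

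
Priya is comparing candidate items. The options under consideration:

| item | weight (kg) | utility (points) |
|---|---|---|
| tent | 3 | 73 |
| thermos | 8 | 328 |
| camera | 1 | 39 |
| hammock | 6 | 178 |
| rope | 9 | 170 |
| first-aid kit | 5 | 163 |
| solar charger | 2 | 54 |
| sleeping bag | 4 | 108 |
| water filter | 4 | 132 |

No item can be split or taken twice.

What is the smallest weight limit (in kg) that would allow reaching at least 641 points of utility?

18

Look for the lowest-weight combination reaching 641.
thermos + camera + first-aid kit + water filter: 662 utility at 18 kg.
Below 18 kg the best achievable stays under 641.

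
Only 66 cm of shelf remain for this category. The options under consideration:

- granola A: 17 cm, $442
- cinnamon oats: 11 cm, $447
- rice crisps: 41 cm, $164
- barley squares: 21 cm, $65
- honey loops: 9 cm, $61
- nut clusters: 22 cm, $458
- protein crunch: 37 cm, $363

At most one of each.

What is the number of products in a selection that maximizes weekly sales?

Optimal total is 1408.
For example granola A + cinnamon oats + honey loops + nut clusters achieves it, using 59 cm.
All optima have 4 products.

4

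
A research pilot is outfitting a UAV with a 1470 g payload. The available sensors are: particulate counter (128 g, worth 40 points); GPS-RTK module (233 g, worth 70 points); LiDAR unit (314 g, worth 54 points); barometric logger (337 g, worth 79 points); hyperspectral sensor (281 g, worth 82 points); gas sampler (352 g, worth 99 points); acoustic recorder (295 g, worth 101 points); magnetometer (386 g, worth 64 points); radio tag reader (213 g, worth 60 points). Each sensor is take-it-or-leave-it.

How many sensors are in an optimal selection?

The maximum data value within 1470 g is 412.
GPS-RTK module + hyperspectral sensor + gas sampler + acoustic recorder + radio tag reader hits 412 at 1374 g.
Every optimal selection uses 5 sensors.

5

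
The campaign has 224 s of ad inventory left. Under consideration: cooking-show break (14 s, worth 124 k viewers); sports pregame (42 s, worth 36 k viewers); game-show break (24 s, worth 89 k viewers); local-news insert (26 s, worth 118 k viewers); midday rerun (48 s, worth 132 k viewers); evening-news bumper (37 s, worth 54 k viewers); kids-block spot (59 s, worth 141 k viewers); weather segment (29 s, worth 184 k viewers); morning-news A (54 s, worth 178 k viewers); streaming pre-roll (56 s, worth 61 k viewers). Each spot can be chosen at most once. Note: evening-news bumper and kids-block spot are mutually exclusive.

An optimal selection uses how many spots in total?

Optimal total is 834.
For example cooking-show break + game-show break + local-news insert + kids-block spot + weather segment + morning-news A achieves it, using 206 s.
Any selection reaching 834 contains exactly 6 spots.

6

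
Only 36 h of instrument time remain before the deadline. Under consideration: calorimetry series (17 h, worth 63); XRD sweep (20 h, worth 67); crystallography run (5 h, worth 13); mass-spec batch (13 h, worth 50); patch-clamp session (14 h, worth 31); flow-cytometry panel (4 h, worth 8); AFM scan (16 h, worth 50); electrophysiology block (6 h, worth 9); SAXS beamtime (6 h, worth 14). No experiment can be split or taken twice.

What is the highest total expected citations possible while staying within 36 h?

127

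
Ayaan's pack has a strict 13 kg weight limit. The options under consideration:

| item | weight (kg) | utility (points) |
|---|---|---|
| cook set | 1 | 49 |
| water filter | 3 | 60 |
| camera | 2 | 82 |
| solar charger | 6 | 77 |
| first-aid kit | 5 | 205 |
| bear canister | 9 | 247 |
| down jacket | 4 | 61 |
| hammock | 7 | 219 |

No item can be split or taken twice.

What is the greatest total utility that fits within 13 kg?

Filling by ratio: cook set + water filter + camera + first-aid kit for 396, with 2 kg left unused.
Dropping water filter and camera frees 5 kg; slotting in hammock (7 kg) lifts the total to 473 at 13 kg.
Nothing else within 13 kg beats 473.

473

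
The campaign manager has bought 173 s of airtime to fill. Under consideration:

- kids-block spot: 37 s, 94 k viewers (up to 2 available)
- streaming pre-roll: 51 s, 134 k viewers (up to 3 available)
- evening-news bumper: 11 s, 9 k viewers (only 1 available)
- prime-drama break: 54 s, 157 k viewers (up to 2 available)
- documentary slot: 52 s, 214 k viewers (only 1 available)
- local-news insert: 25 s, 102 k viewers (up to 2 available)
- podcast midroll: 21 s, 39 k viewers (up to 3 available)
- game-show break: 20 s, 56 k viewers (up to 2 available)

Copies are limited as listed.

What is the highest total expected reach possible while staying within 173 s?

608

The ratio heuristic lands on evening-news bumper + prime-drama break + documentary slot + 2×local-news insert (584) but leaves 6 s idle.
The 65 s tied up in evening-news bumper and prime-drama break is better spent on streaming pre-roll + game-show break — total rises to 608 (173 s).
No other feasible combination exceeds 608.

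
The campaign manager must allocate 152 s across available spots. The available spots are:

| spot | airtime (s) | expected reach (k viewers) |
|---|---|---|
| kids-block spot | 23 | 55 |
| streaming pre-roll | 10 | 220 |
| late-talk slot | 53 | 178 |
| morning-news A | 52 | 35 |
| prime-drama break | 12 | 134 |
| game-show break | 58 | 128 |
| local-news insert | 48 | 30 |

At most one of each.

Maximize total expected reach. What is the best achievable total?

660

The ratio heuristic lands on kids-block spot + streaming pre-roll + late-talk slot + morning-news A + prime-drama break (622) but leaves 2 s idle.
Dropping kids-block spot and morning-news A frees 75 s; slotting in game-show break (58 s) lifts the total to 660 at 133 s.
That's the maximum — no swap from here does better than 660.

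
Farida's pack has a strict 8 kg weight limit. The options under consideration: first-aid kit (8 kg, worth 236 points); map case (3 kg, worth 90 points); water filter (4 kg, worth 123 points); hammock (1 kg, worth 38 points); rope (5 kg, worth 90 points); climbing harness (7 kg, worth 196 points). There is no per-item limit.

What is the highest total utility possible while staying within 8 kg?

Best packing: 8×hammock — 8 kg, 304 total.

304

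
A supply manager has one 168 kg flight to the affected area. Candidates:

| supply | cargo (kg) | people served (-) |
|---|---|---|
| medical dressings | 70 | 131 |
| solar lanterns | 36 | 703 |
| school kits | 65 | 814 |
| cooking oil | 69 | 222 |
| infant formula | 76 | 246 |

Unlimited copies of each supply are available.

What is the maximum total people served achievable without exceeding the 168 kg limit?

2812

The ratio ordering already packs tightly: 4×solar lanterns, 144 kg, 2812.
Every other selection either busts 168 kg or fails to beat 2812.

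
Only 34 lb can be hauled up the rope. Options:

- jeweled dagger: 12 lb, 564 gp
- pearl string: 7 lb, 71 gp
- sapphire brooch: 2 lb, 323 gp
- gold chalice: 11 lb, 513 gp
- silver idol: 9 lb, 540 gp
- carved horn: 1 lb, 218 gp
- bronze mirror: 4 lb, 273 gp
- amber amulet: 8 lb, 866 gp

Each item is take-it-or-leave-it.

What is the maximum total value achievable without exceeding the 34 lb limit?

The ratio heuristic lands on pearl string + sapphire brooch + silver idol + carved horn + bronze mirror + amber amulet (2291) but leaves 3 lb idle.
The 8 lb tied up in pearl string and carved horn is better spent on gold chalice — total rises to 2515 (34 lb).
No other feasible combination exceeds 2515.

2515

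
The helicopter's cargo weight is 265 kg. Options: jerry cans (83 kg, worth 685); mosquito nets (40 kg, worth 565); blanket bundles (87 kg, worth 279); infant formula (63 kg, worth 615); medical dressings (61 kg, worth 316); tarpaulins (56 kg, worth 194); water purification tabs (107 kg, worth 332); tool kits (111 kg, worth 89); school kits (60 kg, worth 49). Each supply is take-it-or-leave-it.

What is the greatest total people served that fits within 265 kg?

2181

Best packing: jerry cans + mosquito nets + infant formula + medical dressings — 247 kg, 2181 total.
The spare 18 kg is too small for any remaining supply, and no exchange beats 2181.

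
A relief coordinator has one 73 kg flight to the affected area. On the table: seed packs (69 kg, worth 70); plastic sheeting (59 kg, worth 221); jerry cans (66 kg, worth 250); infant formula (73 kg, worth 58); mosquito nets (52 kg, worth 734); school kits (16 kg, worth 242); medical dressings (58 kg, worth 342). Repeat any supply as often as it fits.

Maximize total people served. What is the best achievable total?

Taking the top-ratio supplies first gives 4×school kits for 968 (64 kg).
The 48 kg tied up in 3×school kits is better spent on mosquito nets — total rises to 976 (68 kg).
That's the maximum — no swap from here does better than 976.

976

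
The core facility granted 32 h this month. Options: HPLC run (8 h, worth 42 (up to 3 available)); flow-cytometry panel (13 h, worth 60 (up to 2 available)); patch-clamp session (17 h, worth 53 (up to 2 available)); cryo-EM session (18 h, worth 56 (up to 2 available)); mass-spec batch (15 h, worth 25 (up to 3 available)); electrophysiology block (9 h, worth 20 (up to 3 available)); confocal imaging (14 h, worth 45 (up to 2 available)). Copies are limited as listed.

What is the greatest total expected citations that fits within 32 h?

144

Density check — HPLC run 5.25, flow-cytometry panel 4.62, confocal imaging 3.21 are the best per h.
Filling by ratio: 3×HPLC run for 126, with 8 h left unused.
Replace HPLC run with flow-cytometry panel: the trade gains 18 net, giving 144 at 29 h.
The spare 3 h is too small for any remaining experiment, and no exchange beats 144.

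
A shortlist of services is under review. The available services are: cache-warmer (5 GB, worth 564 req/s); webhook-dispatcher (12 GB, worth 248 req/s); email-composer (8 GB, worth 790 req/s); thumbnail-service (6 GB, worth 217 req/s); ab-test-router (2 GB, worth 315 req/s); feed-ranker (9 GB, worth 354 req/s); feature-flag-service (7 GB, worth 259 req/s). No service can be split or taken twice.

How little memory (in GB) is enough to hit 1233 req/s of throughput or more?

13

Need the lightest bundle worth ≥ 1233.
cache-warmer + email-composer reaches 1354 using 13 GB.
No combination under 13 GB hits 1233.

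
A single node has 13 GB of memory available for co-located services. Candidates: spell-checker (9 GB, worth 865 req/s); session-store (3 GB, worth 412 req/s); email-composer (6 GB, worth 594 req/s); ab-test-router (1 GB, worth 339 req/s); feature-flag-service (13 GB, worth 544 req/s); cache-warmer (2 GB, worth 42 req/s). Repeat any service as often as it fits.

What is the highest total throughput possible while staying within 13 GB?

4407

13×ab-test-router uses 13 of the 13 GB and totals 4407.
No other feasible combination exceeds 4407.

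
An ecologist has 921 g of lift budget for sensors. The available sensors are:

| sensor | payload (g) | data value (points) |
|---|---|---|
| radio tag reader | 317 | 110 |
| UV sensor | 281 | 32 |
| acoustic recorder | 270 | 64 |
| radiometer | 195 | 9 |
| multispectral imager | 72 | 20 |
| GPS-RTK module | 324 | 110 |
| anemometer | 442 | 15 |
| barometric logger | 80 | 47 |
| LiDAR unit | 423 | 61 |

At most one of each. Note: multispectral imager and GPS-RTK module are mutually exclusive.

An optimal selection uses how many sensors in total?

3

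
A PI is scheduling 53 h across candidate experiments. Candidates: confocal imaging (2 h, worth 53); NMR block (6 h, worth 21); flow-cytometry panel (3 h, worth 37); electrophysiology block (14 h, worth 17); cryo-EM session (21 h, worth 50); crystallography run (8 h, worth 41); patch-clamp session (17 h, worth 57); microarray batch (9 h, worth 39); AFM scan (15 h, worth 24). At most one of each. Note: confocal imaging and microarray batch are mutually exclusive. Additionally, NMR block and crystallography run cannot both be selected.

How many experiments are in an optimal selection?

The maximum expected citations within 53 h is 238.
confocal imaging + flow-cytometry panel + cryo-EM session + crystallography run + patch-clamp session hits 238 at 51 h.
Every optimal selection uses 5 experiments.

5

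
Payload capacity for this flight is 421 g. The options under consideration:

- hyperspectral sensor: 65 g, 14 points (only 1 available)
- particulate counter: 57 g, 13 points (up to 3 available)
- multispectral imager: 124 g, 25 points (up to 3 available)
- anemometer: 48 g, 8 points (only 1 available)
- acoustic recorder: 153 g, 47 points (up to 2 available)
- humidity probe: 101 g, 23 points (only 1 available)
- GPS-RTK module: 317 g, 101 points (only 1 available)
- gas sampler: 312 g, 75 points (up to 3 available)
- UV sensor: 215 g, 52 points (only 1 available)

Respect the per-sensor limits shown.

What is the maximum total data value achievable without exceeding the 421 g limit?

124

A density-first pass picks particulate counter + GPS-RTK module — 114 at 374 g.
The 57 g tied up in particulate counter is better spent on humidity probe — total rises to 124 (418 g).
Nothing else within 421 g beats 124.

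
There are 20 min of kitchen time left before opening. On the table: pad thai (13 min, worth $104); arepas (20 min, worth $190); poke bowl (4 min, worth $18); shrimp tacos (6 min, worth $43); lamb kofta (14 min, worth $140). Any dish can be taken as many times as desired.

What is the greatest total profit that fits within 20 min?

By profit per min: lamb kofta 10.00, arepas 9.50, pad thai 8.00 lead.
A density-first pass picks shrimp tacos + lamb kofta — 183 at 20 min.
Replace shrimp tacos and lamb kofta with arepas: the trade gains 7 net, giving 190 at 20 min.

190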